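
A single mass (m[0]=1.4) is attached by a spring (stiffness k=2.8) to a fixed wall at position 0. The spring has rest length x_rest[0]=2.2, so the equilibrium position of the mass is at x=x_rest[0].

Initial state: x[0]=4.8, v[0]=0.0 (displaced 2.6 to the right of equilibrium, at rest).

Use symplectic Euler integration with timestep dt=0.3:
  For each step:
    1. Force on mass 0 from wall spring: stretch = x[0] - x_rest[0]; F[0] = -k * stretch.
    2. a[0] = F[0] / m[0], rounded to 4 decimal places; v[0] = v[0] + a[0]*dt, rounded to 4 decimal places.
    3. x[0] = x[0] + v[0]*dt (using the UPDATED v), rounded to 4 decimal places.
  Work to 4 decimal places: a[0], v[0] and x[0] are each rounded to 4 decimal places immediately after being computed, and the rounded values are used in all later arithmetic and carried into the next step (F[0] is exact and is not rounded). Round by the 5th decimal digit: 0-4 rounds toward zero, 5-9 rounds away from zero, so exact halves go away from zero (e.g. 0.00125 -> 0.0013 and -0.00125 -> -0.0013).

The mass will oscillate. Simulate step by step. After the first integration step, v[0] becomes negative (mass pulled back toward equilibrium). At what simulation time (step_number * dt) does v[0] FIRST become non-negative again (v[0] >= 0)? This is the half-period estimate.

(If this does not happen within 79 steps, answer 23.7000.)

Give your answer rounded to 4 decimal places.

Answer: 2.4000

Derivation:
Step 0: x=[4.8000] v=[0.0000]
Step 1: x=[4.3320] v=[-1.5600]
Step 2: x=[3.4802] v=[-2.8392]
Step 3: x=[2.3980] v=[-3.6073]
Step 4: x=[1.2802] v=[-3.7261]
Step 5: x=[0.3279] v=[-3.1742]
Step 6: x=[-0.2874] v=[-2.0509]
Step 7: x=[-0.4550] v=[-0.5585]
Step 8: x=[-0.1447] v=[1.0345]
First v>=0 after going negative at step 8, time=2.4000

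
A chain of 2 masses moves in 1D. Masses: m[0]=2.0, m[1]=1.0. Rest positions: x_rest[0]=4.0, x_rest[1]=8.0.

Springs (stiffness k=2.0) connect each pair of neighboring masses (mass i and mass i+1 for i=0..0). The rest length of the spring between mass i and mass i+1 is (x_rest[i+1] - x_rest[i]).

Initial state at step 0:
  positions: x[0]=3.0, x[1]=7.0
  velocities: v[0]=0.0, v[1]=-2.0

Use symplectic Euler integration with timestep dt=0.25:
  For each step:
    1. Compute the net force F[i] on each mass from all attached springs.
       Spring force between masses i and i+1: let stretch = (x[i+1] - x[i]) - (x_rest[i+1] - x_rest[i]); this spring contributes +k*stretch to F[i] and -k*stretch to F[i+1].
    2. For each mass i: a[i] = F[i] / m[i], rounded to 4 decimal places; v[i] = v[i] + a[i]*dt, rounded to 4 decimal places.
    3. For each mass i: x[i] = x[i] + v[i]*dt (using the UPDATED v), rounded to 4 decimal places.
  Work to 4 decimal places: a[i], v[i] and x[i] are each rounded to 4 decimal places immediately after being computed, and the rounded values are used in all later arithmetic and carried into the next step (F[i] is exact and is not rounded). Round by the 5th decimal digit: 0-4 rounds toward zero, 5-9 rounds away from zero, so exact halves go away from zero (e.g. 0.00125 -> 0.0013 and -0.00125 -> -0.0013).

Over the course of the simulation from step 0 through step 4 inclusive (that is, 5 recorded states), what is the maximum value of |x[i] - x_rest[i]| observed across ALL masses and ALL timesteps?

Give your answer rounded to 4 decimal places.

Answer: 2.4431

Derivation:
Step 0: x=[3.0000 7.0000] v=[0.0000 -2.0000]
Step 1: x=[3.0000 6.5000] v=[0.0000 -2.0000]
Step 2: x=[2.9688 6.0625] v=[-0.1250 -1.7500]
Step 3: x=[2.8809 5.7383] v=[-0.3516 -1.2969]
Step 4: x=[2.7216 5.5569] v=[-0.6373 -0.7256]
Max displacement = 2.4431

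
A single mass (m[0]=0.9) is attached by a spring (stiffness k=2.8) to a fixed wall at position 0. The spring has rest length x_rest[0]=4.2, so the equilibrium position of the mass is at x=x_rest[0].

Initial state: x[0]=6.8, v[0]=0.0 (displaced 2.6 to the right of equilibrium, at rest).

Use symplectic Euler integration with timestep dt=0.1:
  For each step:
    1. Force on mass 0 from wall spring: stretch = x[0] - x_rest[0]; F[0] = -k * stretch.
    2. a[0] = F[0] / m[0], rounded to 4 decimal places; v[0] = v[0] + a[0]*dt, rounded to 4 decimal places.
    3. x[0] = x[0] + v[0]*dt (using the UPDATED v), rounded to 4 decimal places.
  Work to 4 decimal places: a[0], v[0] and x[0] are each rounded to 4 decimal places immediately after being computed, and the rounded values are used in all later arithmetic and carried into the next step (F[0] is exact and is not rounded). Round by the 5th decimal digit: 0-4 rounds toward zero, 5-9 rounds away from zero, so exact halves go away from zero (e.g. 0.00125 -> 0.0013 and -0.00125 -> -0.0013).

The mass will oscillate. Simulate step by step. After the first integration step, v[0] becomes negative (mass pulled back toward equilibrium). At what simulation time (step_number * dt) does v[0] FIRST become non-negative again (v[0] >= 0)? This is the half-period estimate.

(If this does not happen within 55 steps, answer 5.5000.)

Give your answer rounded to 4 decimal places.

Answer: 1.8000

Derivation:
Step 0: x=[6.8000] v=[0.0000]
Step 1: x=[6.7191] v=[-0.8089]
Step 2: x=[6.5598] v=[-1.5926]
Step 3: x=[6.3271] v=[-2.3268]
Step 4: x=[6.0282] v=[-2.9886]
Step 5: x=[5.6725] v=[-3.5574]
Step 6: x=[5.2710] v=[-4.0155]
Step 7: x=[4.8361] v=[-4.3487]
Step 8: x=[4.3814] v=[-4.5466]
Step 9: x=[3.9211] v=[-4.6030]
Step 10: x=[3.4695] v=[-4.5162]
Step 11: x=[3.0406] v=[-4.2889]
Step 12: x=[2.6478] v=[-3.9282]
Step 13: x=[2.3033] v=[-3.4453]
Step 14: x=[2.0178] v=[-2.8552]
Step 15: x=[1.8002] v=[-2.1763]
Step 16: x=[1.6572] v=[-1.4297]
Step 17: x=[1.5933] v=[-0.6386]
Step 18: x=[1.6105] v=[0.1724]
First v>=0 after going negative at step 18, time=1.8000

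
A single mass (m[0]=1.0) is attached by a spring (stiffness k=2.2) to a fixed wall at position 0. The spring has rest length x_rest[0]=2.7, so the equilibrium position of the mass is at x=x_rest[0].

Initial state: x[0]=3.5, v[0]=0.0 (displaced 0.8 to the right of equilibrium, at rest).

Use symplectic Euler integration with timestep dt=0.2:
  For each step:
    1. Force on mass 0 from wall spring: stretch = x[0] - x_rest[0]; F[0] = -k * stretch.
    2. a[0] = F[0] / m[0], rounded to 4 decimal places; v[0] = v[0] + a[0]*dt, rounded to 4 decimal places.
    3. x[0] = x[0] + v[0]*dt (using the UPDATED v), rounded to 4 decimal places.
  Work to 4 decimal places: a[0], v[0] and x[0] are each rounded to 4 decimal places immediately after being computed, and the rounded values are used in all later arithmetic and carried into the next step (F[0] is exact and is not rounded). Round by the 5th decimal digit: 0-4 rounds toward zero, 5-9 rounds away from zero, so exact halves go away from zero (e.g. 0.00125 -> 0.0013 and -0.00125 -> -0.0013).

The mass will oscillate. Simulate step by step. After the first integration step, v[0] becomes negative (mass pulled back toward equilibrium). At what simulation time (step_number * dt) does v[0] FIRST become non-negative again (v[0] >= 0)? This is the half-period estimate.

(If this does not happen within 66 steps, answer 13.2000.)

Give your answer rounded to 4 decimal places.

Answer: 2.2000

Derivation:
Step 0: x=[3.5000] v=[0.0000]
Step 1: x=[3.4296] v=[-0.3520]
Step 2: x=[3.2950] v=[-0.6730]
Step 3: x=[3.1080] v=[-0.9348]
Step 4: x=[2.8851] v=[-1.1143]
Step 5: x=[2.6460] v=[-1.1957]
Step 6: x=[2.4116] v=[-1.1719]
Step 7: x=[2.2026] v=[-1.0450]
Step 8: x=[2.0374] v=[-0.8261]
Step 9: x=[1.9305] v=[-0.5346]
Step 10: x=[1.8913] v=[-0.1960]
Step 11: x=[1.9233] v=[0.1598]
First v>=0 after going negative at step 11, time=2.2000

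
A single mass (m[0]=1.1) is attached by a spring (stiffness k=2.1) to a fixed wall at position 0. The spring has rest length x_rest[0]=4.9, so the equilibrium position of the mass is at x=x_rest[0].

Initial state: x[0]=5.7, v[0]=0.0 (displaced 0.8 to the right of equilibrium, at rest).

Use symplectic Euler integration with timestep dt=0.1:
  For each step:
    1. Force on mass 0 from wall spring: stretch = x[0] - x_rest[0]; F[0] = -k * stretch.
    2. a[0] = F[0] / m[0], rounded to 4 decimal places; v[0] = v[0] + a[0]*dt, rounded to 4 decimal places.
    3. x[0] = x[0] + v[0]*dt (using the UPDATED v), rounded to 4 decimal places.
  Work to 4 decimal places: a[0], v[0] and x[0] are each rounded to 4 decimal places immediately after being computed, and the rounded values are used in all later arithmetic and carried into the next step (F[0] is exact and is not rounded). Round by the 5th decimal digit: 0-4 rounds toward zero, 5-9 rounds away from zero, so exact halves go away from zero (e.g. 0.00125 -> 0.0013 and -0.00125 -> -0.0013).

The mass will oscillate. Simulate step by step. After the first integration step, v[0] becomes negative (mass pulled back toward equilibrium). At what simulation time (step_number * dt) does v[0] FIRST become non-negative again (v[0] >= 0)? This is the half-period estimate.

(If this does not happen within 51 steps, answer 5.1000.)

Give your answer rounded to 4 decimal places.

Answer: 2.3000

Derivation:
Step 0: x=[5.7000] v=[0.0000]
Step 1: x=[5.6847] v=[-0.1527]
Step 2: x=[5.6545] v=[-0.3025]
Step 3: x=[5.6099] v=[-0.4465]
Step 4: x=[5.5517] v=[-0.5820]
Step 5: x=[5.4811] v=[-0.7064]
Step 6: x=[5.3994] v=[-0.8173]
Step 7: x=[5.3081] v=[-0.9126]
Step 8: x=[5.2091] v=[-0.9905]
Step 9: x=[5.1042] v=[-1.0495]
Step 10: x=[4.9954] v=[-1.0885]
Step 11: x=[4.8847] v=[-1.1067]
Step 12: x=[4.7743] v=[-1.1038]
Step 13: x=[4.6663] v=[-1.0798]
Step 14: x=[4.5628] v=[-1.0352]
Step 15: x=[4.4657] v=[-0.9708]
Step 16: x=[4.3769] v=[-0.8879]
Step 17: x=[4.2981] v=[-0.7880]
Step 18: x=[4.2308] v=[-0.6731]
Step 19: x=[4.1763] v=[-0.5453]
Step 20: x=[4.1356] v=[-0.4071]
Step 21: x=[4.1095] v=[-0.2612]
Step 22: x=[4.0985] v=[-0.1103]
Step 23: x=[4.1028] v=[0.0427]
First v>=0 after going negative at step 23, time=2.3000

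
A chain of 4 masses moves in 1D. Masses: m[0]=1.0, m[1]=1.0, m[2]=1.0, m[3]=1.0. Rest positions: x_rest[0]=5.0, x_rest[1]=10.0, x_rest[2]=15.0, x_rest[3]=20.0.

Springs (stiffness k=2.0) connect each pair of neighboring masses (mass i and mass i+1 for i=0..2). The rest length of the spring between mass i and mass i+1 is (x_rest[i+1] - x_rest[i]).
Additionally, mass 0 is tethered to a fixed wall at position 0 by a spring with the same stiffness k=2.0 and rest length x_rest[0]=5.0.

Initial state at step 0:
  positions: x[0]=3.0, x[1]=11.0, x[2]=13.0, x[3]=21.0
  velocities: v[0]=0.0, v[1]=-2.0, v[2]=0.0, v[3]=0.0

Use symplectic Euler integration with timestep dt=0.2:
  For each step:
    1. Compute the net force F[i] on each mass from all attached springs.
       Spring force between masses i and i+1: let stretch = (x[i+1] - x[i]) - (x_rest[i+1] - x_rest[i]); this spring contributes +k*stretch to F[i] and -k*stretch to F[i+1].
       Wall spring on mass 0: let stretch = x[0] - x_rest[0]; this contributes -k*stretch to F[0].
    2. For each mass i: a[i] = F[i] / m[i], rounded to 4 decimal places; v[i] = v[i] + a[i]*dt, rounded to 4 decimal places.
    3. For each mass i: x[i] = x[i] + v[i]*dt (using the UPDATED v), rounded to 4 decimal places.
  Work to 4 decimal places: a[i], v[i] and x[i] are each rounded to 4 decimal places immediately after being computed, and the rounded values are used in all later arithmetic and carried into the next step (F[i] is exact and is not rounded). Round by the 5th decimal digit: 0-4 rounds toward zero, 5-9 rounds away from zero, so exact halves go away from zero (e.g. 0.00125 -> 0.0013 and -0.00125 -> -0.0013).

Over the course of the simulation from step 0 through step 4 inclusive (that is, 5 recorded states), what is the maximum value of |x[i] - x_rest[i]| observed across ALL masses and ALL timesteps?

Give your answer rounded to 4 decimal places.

Answer: 2.9255

Derivation:
Step 0: x=[3.0000 11.0000 13.0000 21.0000] v=[0.0000 -2.0000 0.0000 0.0000]
Step 1: x=[3.4000 10.1200 13.4800 20.7600] v=[2.0000 -4.4000 2.4000 -1.2000]
Step 2: x=[4.0656 8.9712 14.2736 20.3376] v=[3.3280 -5.7440 3.9680 -2.1120]
Step 3: x=[4.7984 7.8541 15.1281 19.8301] v=[3.6640 -5.5853 4.2726 -2.5376]
Step 4: x=[5.3918 7.0745 15.7769 19.3464] v=[2.9669 -3.8980 3.2438 -2.4184]
Max displacement = 2.9255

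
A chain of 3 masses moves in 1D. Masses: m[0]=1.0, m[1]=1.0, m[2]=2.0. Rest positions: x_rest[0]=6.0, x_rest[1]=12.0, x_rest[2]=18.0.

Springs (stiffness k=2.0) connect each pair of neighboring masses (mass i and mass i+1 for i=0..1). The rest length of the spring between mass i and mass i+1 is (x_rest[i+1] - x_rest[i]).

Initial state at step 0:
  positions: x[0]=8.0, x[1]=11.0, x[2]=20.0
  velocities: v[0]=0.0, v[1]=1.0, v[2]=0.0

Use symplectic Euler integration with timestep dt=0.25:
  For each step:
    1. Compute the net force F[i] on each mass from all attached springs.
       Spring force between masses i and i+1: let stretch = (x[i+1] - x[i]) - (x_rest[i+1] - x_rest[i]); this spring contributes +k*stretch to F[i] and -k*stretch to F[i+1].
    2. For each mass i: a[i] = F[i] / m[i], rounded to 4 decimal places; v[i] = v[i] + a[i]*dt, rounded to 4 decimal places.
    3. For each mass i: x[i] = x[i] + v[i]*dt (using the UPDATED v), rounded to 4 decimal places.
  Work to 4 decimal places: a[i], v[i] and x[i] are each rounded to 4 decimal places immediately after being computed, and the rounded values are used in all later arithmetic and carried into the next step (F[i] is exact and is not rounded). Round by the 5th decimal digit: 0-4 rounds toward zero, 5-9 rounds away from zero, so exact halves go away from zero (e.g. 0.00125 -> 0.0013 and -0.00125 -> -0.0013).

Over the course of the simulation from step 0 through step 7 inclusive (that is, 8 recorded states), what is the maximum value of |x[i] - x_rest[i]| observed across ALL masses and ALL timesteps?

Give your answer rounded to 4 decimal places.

Step 0: x=[8.0000 11.0000 20.0000] v=[0.0000 1.0000 0.0000]
Step 1: x=[7.6250 12.0000 19.8125] v=[-1.5000 4.0000 -0.7500]
Step 2: x=[7.0469 13.4297 19.5117] v=[-2.3125 5.7188 -1.2031]
Step 3: x=[6.5166 14.8218 19.2058] v=[-2.1211 5.5684 -1.2236]
Step 4: x=[6.2745 15.7238 19.0009] v=[-0.9685 3.6078 -0.8196]
Step 5: x=[6.4636 15.8542 18.9662] v=[0.7562 0.5217 -0.1389]
Step 6: x=[7.0765 15.1998 19.1120] v=[2.4515 -2.6176 0.5831]
Step 7: x=[7.9548 14.0190 19.3883] v=[3.5132 -4.7232 1.1051]
Max displacement = 3.8542

Answer: 3.8542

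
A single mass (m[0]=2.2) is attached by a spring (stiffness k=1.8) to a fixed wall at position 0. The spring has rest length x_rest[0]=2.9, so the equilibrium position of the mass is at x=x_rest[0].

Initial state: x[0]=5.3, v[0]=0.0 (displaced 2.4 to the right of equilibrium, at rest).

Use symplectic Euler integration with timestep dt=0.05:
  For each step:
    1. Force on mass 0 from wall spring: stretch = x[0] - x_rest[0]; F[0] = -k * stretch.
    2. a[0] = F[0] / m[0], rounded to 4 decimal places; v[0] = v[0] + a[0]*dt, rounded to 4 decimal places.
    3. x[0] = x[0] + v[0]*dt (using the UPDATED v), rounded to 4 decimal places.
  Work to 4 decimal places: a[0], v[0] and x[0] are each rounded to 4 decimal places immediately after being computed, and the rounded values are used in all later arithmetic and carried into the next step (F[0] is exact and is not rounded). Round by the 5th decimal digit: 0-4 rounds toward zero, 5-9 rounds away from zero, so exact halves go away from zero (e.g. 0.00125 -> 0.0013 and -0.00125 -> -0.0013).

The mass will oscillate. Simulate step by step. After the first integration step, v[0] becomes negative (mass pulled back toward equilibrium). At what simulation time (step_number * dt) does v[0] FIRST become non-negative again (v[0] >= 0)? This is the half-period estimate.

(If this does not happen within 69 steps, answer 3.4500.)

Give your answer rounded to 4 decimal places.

Answer: 3.4500

Derivation:
Step 0: x=[5.3000] v=[0.0000]
Step 1: x=[5.2951] v=[-0.0982]
Step 2: x=[5.2853] v=[-0.1962]
Step 3: x=[5.2706] v=[-0.2938]
Step 4: x=[5.2511] v=[-0.3908]
Step 5: x=[5.2268] v=[-0.4870]
Step 6: x=[5.1977] v=[-0.5822]
Step 7: x=[5.1639] v=[-0.6762]
Step 8: x=[5.1255] v=[-0.7688]
Step 9: x=[5.0825] v=[-0.8598]
Step 10: x=[5.0350] v=[-0.9491]
Step 11: x=[4.9832] v=[-1.0364]
Step 12: x=[4.9271] v=[-1.1216]
Step 13: x=[4.8669] v=[-1.2045]
Step 14: x=[4.8027] v=[-1.2850]
Step 15: x=[4.7346] v=[-1.3628]
Step 16: x=[4.6627] v=[-1.4379]
Step 17: x=[4.5872] v=[-1.5100]
Step 18: x=[4.5083] v=[-1.5790]
Step 19: x=[4.4261] v=[-1.6448]
Step 20: x=[4.3407] v=[-1.7072]
Step 21: x=[4.2524] v=[-1.7661]
Step 22: x=[4.1613] v=[-1.8214]
Step 23: x=[4.0677] v=[-1.8730]
Step 24: x=[3.9717] v=[-1.9208]
Step 25: x=[3.8735] v=[-1.9646]
Step 26: x=[3.7733] v=[-2.0044]
Step 27: x=[3.6713] v=[-2.0401]
Step 28: x=[3.5677] v=[-2.0717]
Step 29: x=[3.4628] v=[-2.0990]
Step 30: x=[3.3567] v=[-2.1220]
Step 31: x=[3.2497] v=[-2.1407]
Step 32: x=[3.1420] v=[-2.1550]
Step 33: x=[3.0338] v=[-2.1649]
Step 34: x=[2.9253] v=[-2.1704]
Step 35: x=[2.8167] v=[-2.1714]
Step 36: x=[2.7083] v=[-2.1680]
Step 37: x=[2.6003] v=[-2.1602]
Step 38: x=[2.4929] v=[-2.1479]
Step 39: x=[2.3863] v=[-2.1312]
Step 40: x=[2.2808] v=[-2.1102]
Step 41: x=[2.1766] v=[-2.0849]
Step 42: x=[2.0738] v=[-2.0553]
Step 43: x=[1.9727] v=[-2.0215]
Step 44: x=[1.8735] v=[-1.9836]
Step 45: x=[1.7764] v=[-1.9416]
Step 46: x=[1.6816] v=[-1.8956]
Step 47: x=[1.5893] v=[-1.8458]
Step 48: x=[1.4997] v=[-1.7922]
Step 49: x=[1.4130] v=[-1.7349]
Step 50: x=[1.3293] v=[-1.6741]
Step 51: x=[1.2488] v=[-1.6098]
Step 52: x=[1.1717] v=[-1.5423]
Step 53: x=[1.0981] v=[-1.4716]
Step 54: x=[1.0282] v=[-1.3979]
Step 55: x=[0.9621] v=[-1.3213]
Step 56: x=[0.9000] v=[-1.2420]
Step 57: x=[0.8420] v=[-1.1602]
Step 58: x=[0.7882] v=[-1.0760]
Step 59: x=[0.7387] v=[-0.9896]
Step 60: x=[0.6936] v=[-0.9012]
Step 61: x=[0.6531] v=[-0.8109]
Step 62: x=[0.6172] v=[-0.7190]
Step 63: x=[0.5859] v=[-0.6256]
Step 64: x=[0.5594] v=[-0.5309]
Step 65: x=[0.5376] v=[-0.4352]
Step 66: x=[0.5207] v=[-0.3386]
Step 67: x=[0.5086] v=[-0.2413]
Step 68: x=[0.5014] v=[-0.1435]
Step 69: x=[0.4991] v=[-0.0454]
v[0] did not become non-negative within 69 steps; using fallback time=3.4500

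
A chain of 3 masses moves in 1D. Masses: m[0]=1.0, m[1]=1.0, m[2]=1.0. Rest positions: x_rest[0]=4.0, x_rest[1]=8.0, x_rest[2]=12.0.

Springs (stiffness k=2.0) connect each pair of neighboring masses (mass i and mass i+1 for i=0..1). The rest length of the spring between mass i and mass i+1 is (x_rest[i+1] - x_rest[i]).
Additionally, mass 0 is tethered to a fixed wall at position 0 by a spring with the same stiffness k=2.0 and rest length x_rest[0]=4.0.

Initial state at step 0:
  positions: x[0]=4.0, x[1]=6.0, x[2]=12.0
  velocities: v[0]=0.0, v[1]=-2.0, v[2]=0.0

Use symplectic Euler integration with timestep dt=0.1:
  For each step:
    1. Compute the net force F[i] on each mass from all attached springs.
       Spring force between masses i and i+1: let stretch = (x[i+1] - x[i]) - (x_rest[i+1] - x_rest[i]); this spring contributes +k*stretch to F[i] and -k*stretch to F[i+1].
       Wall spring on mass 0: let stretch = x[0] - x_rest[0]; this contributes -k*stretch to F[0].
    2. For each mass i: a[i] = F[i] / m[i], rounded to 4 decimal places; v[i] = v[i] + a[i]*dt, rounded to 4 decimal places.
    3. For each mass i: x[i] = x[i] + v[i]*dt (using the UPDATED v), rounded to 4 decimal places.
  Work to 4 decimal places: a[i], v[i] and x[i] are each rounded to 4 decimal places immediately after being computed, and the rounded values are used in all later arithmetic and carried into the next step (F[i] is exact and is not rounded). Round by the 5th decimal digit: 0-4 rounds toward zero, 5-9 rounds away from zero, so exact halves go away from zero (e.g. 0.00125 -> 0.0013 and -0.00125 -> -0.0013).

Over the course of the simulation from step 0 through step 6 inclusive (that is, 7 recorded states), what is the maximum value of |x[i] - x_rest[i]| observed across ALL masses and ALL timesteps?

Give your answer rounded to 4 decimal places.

Step 0: x=[4.0000 6.0000 12.0000] v=[0.0000 -2.0000 0.0000]
Step 1: x=[3.9600 5.8800 11.9600] v=[-0.4000 -1.2000 -0.4000]
Step 2: x=[3.8792 5.8432 11.8784] v=[-0.8080 -0.3680 -0.8160]
Step 3: x=[3.7601 5.8878 11.7561] v=[-1.1910 0.4462 -1.2230]
Step 4: x=[3.6084 6.0072 11.5964] v=[-1.5175 1.1943 -1.5967]
Step 5: x=[3.4325 6.1904 11.4050] v=[-1.7594 1.8324 -1.9145]
Step 6: x=[3.2431 6.4228 11.1893] v=[-1.8943 2.3237 -2.1574]
Max displacement = 2.1568

Answer: 2.1568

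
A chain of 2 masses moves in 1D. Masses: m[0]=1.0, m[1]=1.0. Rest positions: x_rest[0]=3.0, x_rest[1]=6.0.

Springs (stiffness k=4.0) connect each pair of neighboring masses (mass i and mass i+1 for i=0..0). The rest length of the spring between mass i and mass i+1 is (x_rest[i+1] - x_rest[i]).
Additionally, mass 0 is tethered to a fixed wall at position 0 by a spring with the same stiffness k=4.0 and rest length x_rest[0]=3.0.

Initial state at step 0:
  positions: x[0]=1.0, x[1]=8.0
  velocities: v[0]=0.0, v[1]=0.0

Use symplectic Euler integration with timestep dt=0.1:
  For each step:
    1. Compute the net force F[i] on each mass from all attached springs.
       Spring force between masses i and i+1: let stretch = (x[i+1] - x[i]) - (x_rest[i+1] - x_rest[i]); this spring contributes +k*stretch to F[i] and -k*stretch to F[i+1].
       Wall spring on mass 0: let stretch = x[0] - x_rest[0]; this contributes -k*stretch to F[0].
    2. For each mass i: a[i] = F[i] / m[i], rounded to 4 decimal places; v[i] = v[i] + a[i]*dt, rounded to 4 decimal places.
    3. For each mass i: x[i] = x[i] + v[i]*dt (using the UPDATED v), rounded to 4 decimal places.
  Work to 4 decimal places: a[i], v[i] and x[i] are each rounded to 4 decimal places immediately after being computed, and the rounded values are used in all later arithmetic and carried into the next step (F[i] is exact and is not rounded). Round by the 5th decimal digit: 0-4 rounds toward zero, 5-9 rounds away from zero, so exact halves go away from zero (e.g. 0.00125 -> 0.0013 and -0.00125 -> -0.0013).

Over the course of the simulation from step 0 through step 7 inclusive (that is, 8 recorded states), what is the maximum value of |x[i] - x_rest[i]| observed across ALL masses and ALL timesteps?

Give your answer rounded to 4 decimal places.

Answer: 2.0144

Derivation:
Step 0: x=[1.0000 8.0000] v=[0.0000 0.0000]
Step 1: x=[1.2400 7.8400] v=[2.4000 -1.6000]
Step 2: x=[1.6944 7.5360] v=[4.5440 -3.0400]
Step 3: x=[2.3147 7.1183] v=[6.2029 -4.1766]
Step 4: x=[3.0346 6.6285] v=[7.1985 -4.8980]
Step 5: x=[3.7768 6.1149] v=[7.4222 -5.1356]
Step 6: x=[4.4615 5.6278] v=[6.8467 -4.8708]
Step 7: x=[5.0144 5.2141] v=[5.5286 -4.1373]
Max displacement = 2.0144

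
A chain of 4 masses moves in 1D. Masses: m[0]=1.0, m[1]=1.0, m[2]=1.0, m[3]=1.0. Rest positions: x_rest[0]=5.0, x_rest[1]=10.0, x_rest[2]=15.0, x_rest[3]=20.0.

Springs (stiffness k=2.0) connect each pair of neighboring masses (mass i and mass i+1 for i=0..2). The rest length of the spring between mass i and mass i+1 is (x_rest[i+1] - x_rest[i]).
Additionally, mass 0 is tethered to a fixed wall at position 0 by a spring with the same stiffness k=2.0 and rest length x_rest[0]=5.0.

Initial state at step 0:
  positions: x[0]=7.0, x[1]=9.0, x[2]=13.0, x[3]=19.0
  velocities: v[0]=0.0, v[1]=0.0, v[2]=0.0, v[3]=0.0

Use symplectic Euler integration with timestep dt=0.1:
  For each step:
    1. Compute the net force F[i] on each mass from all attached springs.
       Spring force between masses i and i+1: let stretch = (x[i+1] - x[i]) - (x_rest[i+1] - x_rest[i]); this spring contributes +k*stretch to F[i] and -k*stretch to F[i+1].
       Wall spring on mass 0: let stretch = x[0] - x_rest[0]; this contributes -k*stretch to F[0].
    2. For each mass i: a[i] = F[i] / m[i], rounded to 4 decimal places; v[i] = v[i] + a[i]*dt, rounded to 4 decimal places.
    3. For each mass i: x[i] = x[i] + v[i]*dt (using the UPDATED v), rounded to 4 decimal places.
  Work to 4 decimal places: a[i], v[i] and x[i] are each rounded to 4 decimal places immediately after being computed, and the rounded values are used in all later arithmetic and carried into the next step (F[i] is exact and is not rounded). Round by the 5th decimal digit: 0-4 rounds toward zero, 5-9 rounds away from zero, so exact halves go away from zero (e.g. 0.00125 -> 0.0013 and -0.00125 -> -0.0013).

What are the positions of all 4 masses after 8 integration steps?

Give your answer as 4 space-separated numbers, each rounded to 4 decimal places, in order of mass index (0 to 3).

Step 0: x=[7.0000 9.0000 13.0000 19.0000] v=[0.0000 0.0000 0.0000 0.0000]
Step 1: x=[6.9000 9.0400 13.0400 18.9800] v=[-1.0000 0.4000 0.4000 -0.2000]
Step 2: x=[6.7048 9.1172 13.1188 18.9412] v=[-1.9520 0.7720 0.7880 -0.3880]
Step 3: x=[6.4238 9.2262 13.2340 18.8860] v=[-2.8105 1.0898 1.1522 -0.5525]
Step 4: x=[6.0703 9.3593 13.3821 18.8177] v=[-3.5348 1.3309 1.4810 -0.6829]
Step 5: x=[5.6612 9.5071 13.5585 18.7407] v=[-4.0911 1.4777 1.7636 -0.7700]
Step 6: x=[5.2158 9.6590 13.7575 18.6601] v=[-4.4542 1.5188 1.9898 -0.8064]
Step 7: x=[4.7549 9.8040 13.9726 18.5814] v=[-4.6087 1.4499 2.1506 -0.7869]
Step 8: x=[4.2999 9.9314 14.1965 18.5105] v=[-4.5499 1.2738 2.2386 -0.7087]

Answer: 4.2999 9.9314 14.1965 18.5105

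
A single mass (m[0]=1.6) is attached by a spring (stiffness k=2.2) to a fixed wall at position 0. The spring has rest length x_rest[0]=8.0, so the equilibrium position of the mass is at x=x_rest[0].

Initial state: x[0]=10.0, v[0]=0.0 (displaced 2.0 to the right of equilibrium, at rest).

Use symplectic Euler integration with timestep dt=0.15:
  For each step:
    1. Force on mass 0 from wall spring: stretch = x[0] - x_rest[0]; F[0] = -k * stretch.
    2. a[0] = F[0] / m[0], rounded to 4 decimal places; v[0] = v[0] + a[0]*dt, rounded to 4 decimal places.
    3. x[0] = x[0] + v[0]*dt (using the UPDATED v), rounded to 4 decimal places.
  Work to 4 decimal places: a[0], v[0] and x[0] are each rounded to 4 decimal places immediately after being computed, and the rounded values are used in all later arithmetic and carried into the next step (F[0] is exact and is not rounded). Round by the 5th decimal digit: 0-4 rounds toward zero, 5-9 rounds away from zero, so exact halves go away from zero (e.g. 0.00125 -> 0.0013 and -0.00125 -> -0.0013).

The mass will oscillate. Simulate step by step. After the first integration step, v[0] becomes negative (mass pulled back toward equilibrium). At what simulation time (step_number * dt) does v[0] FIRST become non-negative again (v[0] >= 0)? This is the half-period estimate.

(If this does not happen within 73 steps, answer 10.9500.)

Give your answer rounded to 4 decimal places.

Step 0: x=[10.0000] v=[0.0000]
Step 1: x=[9.9381] v=[-0.4125]
Step 2: x=[9.8163] v=[-0.8122]
Step 3: x=[9.6383] v=[-1.1868]
Step 4: x=[9.4096] v=[-1.5247]
Step 5: x=[9.1373] v=[-1.8154]
Step 6: x=[8.8298] v=[-2.0500]
Step 7: x=[8.4966] v=[-2.2212]
Step 8: x=[8.1481] v=[-2.3236]
Step 9: x=[7.7950] v=[-2.3541]
Step 10: x=[7.4482] v=[-2.3118]
Step 11: x=[7.1185] v=[-2.1980]
Step 12: x=[6.8161] v=[-2.0162]
Step 13: x=[6.5503] v=[-1.7720]
Step 14: x=[6.3294] v=[-1.4730]
Step 15: x=[6.1601] v=[-1.1284]
Step 16: x=[6.0478] v=[-0.7489]
Step 17: x=[5.9959] v=[-0.3463]
Step 18: x=[6.0060] v=[0.0670]
First v>=0 after going negative at step 18, time=2.7000

Answer: 2.7000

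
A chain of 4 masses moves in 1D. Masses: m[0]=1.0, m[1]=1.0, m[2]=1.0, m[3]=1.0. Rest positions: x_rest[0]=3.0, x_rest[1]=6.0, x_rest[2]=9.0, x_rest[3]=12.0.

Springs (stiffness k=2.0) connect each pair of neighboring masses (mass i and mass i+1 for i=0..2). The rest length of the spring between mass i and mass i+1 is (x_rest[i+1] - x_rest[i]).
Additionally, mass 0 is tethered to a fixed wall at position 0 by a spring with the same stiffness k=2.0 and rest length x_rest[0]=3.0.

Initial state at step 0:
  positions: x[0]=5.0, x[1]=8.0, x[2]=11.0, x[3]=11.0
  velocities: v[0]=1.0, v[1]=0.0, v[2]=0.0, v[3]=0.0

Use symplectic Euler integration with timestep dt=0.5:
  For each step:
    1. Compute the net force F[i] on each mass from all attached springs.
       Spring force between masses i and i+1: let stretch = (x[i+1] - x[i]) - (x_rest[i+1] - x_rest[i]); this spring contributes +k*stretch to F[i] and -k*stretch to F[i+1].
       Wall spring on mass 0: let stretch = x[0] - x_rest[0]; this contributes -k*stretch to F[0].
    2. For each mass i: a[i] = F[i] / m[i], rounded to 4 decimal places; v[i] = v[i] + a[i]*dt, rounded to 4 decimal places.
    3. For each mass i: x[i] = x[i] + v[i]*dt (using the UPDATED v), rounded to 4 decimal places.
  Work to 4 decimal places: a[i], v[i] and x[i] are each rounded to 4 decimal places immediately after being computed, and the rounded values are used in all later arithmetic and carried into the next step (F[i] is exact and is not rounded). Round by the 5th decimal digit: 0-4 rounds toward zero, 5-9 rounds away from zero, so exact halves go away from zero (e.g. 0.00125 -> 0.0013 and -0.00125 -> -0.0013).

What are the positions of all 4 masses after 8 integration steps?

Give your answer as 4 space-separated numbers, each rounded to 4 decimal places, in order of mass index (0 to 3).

Step 0: x=[5.0000 8.0000 11.0000 11.0000] v=[1.0000 0.0000 0.0000 0.0000]
Step 1: x=[4.5000 8.0000 9.5000 12.5000] v=[-1.0000 0.0000 -3.0000 3.0000]
Step 2: x=[3.5000 7.0000 8.7500 14.0000] v=[-2.0000 -2.0000 -1.5000 3.0000]
Step 3: x=[2.5000 5.1250 9.7500 14.3750] v=[-2.0000 -3.7500 2.0000 0.7500]
Step 4: x=[1.5625 4.2500 10.7500 13.9375] v=[-1.8750 -1.7500 2.0000 -0.8750]
Step 5: x=[1.1875 5.2813 10.0938 13.4063] v=[-0.7500 2.0625 -1.3125 -1.0625]
Step 6: x=[2.2657 6.6719 8.6876 12.7188] v=[2.1563 2.7812 -2.8125 -1.3750]
Step 7: x=[4.4141 6.8673 8.2891 11.5157] v=[4.2968 0.3907 -0.7970 -2.4062]
Step 8: x=[5.5821 6.5470 8.7930 10.1993] v=[2.3359 -0.6407 1.0078 -2.6328]

Answer: 5.5821 6.5470 8.7930 10.1993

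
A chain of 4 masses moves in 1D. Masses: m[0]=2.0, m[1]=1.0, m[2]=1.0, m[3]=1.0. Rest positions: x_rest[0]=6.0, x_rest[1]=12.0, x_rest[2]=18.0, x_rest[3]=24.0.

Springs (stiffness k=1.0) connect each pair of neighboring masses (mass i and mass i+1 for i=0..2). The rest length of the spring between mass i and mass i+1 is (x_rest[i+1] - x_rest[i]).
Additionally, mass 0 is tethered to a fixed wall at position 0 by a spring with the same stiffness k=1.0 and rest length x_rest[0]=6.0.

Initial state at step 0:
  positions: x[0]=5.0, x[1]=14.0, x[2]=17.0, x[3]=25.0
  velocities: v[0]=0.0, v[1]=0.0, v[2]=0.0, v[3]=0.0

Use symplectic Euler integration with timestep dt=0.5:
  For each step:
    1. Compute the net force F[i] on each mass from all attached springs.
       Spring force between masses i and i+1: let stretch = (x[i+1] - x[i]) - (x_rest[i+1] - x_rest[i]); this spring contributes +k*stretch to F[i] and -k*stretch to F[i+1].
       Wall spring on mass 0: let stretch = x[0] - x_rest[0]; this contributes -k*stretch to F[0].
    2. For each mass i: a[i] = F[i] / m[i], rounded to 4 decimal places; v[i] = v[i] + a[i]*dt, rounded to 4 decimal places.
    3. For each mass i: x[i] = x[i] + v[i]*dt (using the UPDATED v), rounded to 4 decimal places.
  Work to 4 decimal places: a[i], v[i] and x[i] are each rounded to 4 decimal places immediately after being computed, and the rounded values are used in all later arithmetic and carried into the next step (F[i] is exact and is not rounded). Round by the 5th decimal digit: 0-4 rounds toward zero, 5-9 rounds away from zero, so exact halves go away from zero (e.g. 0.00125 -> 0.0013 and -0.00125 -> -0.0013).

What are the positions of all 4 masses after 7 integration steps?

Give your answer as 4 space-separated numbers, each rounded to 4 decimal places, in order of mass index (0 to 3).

Step 0: x=[5.0000 14.0000 17.0000 25.0000] v=[0.0000 0.0000 0.0000 0.0000]
Step 1: x=[5.5000 12.5000 18.2500 24.5000] v=[1.0000 -3.0000 2.5000 -1.0000]
Step 2: x=[6.1875 10.6875 19.6250 23.9375] v=[1.3750 -3.6250 2.7500 -1.1250]
Step 3: x=[6.6641 9.9844 19.8438 23.7969] v=[0.9531 -1.4063 0.4375 -0.2813]
Step 4: x=[6.7227 10.9161 18.5860 24.1680] v=[0.1172 1.8633 -2.5157 0.7422]
Step 5: x=[6.4651 12.7169 16.8062 24.6436] v=[-0.5152 3.6016 -3.5597 0.9512]
Step 6: x=[6.1808 13.9771 15.9634 24.6599] v=[-0.5686 2.5204 -1.6857 0.0325]
Step 7: x=[6.0985 13.7848 16.7981 24.0020] v=[-0.1647 -0.3846 1.6694 -1.3158]

Answer: 6.0985 13.7848 16.7981 24.0020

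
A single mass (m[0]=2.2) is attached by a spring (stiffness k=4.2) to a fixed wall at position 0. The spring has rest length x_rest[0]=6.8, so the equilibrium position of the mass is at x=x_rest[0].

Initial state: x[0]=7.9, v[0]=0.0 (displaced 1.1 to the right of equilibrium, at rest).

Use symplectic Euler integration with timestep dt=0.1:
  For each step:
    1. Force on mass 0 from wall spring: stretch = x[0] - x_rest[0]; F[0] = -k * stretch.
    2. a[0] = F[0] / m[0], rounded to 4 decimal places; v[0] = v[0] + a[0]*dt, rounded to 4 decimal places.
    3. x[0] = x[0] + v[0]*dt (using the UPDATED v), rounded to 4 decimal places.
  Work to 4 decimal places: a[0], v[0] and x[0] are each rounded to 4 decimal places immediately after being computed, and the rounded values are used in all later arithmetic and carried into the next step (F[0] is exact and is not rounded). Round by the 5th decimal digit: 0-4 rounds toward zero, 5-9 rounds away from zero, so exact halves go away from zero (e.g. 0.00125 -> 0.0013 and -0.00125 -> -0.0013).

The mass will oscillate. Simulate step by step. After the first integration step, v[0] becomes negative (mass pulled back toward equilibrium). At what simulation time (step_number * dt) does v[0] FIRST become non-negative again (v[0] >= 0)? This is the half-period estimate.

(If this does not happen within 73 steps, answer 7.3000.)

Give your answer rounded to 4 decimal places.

Answer: 2.3000

Derivation:
Step 0: x=[7.9000] v=[0.0000]
Step 1: x=[7.8790] v=[-0.2100]
Step 2: x=[7.8374] v=[-0.4160]
Step 3: x=[7.7760] v=[-0.6141]
Step 4: x=[7.6960] v=[-0.8004]
Step 5: x=[7.5989] v=[-0.9715]
Step 6: x=[7.4865] v=[-1.1240]
Step 7: x=[7.3610] v=[-1.2551]
Step 8: x=[7.2248] v=[-1.3622]
Step 9: x=[7.0805] v=[-1.4433]
Step 10: x=[6.9308] v=[-1.4969]
Step 11: x=[6.7786] v=[-1.5219]
Step 12: x=[6.6268] v=[-1.5178]
Step 13: x=[6.4783] v=[-1.4847]
Step 14: x=[6.3360] v=[-1.4233]
Step 15: x=[6.2025] v=[-1.3347]
Step 16: x=[6.0804] v=[-1.2206]
Step 17: x=[5.9721] v=[-1.0832]
Step 18: x=[5.8796] v=[-0.9252]
Step 19: x=[5.8047] v=[-0.7495]
Step 20: x=[5.7488] v=[-0.5595]
Step 21: x=[5.7129] v=[-0.3588]
Step 22: x=[5.6978] v=[-0.1513]
Step 23: x=[5.7037] v=[0.0591]
First v>=0 after going negative at step 23, time=2.3000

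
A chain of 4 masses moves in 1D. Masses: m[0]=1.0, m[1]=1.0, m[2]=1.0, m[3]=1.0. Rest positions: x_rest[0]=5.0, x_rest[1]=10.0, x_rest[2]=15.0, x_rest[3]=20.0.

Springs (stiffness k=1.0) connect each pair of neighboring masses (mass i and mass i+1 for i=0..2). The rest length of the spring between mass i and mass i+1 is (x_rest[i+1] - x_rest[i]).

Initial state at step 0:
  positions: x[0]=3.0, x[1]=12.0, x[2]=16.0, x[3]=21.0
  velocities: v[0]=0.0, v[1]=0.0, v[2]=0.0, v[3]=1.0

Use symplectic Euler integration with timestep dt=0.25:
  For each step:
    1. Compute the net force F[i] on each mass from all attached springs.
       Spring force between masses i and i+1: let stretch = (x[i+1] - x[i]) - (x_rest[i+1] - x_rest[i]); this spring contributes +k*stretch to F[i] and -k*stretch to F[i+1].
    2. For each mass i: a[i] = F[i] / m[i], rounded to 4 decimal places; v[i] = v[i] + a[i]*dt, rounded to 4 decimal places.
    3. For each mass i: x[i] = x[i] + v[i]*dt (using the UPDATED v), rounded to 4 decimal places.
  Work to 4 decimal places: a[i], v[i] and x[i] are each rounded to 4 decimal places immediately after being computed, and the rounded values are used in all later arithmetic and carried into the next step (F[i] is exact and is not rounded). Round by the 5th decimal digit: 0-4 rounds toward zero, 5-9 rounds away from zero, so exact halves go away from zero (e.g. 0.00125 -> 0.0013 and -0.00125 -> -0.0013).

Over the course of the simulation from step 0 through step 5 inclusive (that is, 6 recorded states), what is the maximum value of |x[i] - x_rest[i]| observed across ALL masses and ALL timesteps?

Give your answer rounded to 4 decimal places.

Step 0: x=[3.0000 12.0000 16.0000 21.0000] v=[0.0000 0.0000 0.0000 1.0000]
Step 1: x=[3.2500 11.6875 16.0625 21.2500] v=[1.0000 -1.2500 0.2500 1.0000]
Step 2: x=[3.7149 11.1211 16.1758 21.4883] v=[1.8594 -2.2656 0.4531 0.9531]
Step 3: x=[4.3302 10.4077 16.3052 21.7071] v=[2.4610 -2.8535 0.5176 0.8750]
Step 4: x=[5.0128 9.6831 16.4036 21.9007] v=[2.7304 -2.8985 0.3937 0.7745]
Step 5: x=[5.6748 9.0866 16.4256 22.0633] v=[2.6480 -2.3860 0.0879 0.6502]
Max displacement = 2.0633

Answer: 2.0633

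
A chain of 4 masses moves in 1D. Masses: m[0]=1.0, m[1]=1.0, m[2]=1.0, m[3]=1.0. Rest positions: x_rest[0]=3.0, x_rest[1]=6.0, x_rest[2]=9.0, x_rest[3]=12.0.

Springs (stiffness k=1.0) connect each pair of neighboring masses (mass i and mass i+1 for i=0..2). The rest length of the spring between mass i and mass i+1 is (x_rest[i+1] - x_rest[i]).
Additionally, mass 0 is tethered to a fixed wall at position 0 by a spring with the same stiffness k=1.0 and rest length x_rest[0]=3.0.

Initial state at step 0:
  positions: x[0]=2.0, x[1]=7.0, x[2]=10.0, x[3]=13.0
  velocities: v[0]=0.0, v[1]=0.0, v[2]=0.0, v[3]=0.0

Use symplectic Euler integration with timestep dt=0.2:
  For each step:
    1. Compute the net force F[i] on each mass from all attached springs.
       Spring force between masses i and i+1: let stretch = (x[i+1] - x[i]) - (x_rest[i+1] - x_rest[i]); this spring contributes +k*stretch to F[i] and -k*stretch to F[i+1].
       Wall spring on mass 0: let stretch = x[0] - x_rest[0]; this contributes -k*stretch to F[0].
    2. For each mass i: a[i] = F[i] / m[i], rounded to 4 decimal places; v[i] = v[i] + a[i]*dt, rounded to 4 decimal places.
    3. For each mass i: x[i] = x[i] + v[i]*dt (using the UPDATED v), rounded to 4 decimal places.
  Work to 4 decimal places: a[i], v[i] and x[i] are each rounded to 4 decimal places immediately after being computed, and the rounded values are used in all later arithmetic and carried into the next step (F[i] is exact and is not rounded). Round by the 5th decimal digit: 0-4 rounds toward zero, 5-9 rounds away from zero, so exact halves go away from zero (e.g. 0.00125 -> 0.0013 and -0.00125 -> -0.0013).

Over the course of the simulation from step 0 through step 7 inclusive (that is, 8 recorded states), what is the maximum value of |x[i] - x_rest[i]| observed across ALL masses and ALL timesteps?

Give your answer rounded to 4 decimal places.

Step 0: x=[2.0000 7.0000 10.0000 13.0000] v=[0.0000 0.0000 0.0000 0.0000]
Step 1: x=[2.1200 6.9200 10.0000 13.0000] v=[0.6000 -0.4000 0.0000 0.0000]
Step 2: x=[2.3472 6.7712 9.9968 13.0000] v=[1.1360 -0.7440 -0.0160 0.0000]
Step 3: x=[2.6575 6.5745 9.9847 12.9999] v=[1.5514 -0.9837 -0.0605 -0.0006]
Step 4: x=[3.0182 6.3575 9.9568 12.9992] v=[1.8033 -1.0851 -0.1395 -0.0036]
Step 5: x=[3.3917 6.1509 9.9066 12.9968] v=[1.8675 -1.0331 -0.2509 -0.0121]
Step 6: x=[3.7399 5.9841 9.8298 12.9908] v=[1.7410 -0.8338 -0.3840 -0.0301]
Step 7: x=[4.0283 5.8814 9.7256 12.9783] v=[1.4419 -0.5135 -0.5209 -0.0623]
Max displacement = 1.0283

Answer: 1.0283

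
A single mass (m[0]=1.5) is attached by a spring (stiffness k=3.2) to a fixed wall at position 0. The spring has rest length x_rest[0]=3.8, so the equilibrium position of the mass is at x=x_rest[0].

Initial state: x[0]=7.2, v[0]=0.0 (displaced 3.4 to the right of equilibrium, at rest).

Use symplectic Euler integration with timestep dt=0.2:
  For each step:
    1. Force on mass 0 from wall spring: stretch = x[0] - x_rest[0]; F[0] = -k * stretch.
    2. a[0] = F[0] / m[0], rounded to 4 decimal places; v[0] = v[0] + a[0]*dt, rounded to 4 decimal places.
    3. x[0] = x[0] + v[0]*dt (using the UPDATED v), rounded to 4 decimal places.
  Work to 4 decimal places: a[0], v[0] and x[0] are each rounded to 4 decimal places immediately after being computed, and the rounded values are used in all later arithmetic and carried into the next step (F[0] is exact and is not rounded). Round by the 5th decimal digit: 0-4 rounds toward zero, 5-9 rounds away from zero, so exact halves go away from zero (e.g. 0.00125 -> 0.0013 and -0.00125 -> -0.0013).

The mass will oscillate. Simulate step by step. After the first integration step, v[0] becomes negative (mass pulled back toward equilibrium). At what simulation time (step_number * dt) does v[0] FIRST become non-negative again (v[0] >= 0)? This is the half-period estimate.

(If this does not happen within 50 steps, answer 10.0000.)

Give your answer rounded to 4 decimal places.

Step 0: x=[7.2000] v=[0.0000]
Step 1: x=[6.9099] v=[-1.4507]
Step 2: x=[6.3544] v=[-2.7776]
Step 3: x=[5.5809] v=[-3.8675]
Step 4: x=[4.6554] v=[-4.6274]
Step 5: x=[3.6569] v=[-4.9924]
Step 6: x=[2.6706] v=[-4.9313]
Step 7: x=[1.7807] v=[-4.4494]
Step 8: x=[1.0631] v=[-3.5878]
Step 9: x=[0.5791] v=[-2.4201]
Step 10: x=[0.3699] v=[-1.0458]
Step 11: x=[0.4534] v=[0.4177]
First v>=0 after going negative at step 11, time=2.2000

Answer: 2.2000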